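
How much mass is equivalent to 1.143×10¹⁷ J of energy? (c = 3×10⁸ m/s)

From E = mc², we get m = E/c²
c² = (3×10⁸)² = 9×10¹⁶ m²/s²
m = 1.143×10¹⁷ / 9×10¹⁶ = 1.270 kg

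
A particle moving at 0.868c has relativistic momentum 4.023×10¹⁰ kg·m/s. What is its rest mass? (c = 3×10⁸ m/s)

γ = 1/√(1 - 0.868²) = 2.0138
v = 0.868 × 3×10⁸ = 2.604×10⁸ m/s
m = p/(γv) = 4.023×10¹⁰/(2.0138 × 2.604×10⁸) = 76.72 kg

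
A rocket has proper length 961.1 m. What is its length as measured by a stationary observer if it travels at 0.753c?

Proper length L₀ = 961.1 m
γ = 1/√(1 - 0.753²) = 1.5197
L = L₀/γ = 961.1/1.5197 = 632.4 m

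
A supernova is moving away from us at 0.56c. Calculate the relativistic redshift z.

β = 0.56
(1+β)/(1-β) = 1.56/0.44 = 3.5455
√(3.5455) = 1.8829
z = 1.8829 - 1 = 0.8829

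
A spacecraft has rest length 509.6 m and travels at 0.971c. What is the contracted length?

Proper length L₀ = 509.6 m
γ = 1/√(1 - 0.971²) = 4.183
L = L₀/γ = 509.6/4.183 = 121.8 m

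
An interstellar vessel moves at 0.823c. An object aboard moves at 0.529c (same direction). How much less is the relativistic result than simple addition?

Classical: u' + v = 0.529 + 0.823 = 1.352c
Relativistic: u = (0.529 + 0.823)/(1 + 0.435367) = 1.352/1.435367 = 0.9419c
Difference: 1.352 - 0.9419 = 0.4101c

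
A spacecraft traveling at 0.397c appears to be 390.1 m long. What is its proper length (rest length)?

Contracted length L = 390.1 m
γ = 1/√(1 - 0.397²) = 1.0895
L₀ = γL = 1.0895 × 390.1 = 425.0 m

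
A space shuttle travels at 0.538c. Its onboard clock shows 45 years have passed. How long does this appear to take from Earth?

Proper time Δt₀ = 45 years
γ = 1/√(1 - 0.538²) = 1.1863
Δt = γΔt₀ = 1.1863 × 45 = 53.38 years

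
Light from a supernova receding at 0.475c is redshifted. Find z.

β = 0.475
(1+β)/(1-β) = 1.475/0.525 = 2.8095
√(2.8095) = 1.6762
z = 1.6762 - 1 = 0.6762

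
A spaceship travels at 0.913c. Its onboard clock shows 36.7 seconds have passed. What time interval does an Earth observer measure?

Proper time Δt₀ = 36.7 seconds
γ = 1/√(1 - 0.913²) = 2.4512
Δt = γΔt₀ = 2.4512 × 36.7 = 89.96 seconds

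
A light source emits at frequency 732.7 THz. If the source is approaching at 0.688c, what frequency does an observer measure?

β = v/c = 0.688
(1+β)/(1-β) = 1.688/0.312 = 5.410
Doppler factor = √(5.410) = 2.326
f_obs = 732.7 × 2.326 = 1704 THz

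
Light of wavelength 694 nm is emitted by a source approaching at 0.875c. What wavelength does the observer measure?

β = 0.875
Wavelength Doppler factor = √(0.125/1.875) = √(0.06667) = 0.2582
λ_obs = 694 × 0.2582 = 179.2 nm (blueshift)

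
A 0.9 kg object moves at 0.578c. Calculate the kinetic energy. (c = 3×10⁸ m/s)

γ = 1/√(1 - 0.578²) = 1.2254
γ - 1 = 0.2254
KE = (γ-1)mc² = 0.2254 × 0.9 × (3×10⁸)² = 1.826×10¹⁶ J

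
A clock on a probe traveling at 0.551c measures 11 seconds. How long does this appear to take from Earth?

Proper time Δt₀ = 11 seconds
γ = 1/√(1 - 0.551²) = 1.198
Δt = γΔt₀ = 1.198 × 11 = 13.18 seconds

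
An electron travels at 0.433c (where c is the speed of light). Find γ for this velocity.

v/c = 0.433, so (v/c)² = 0.187489
1 - (v/c)² = 0.812511
γ = 1/√(0.812511) = 1.109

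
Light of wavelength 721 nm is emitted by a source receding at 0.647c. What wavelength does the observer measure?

β = 0.647
Wavelength Doppler factor = √(1.647/0.353) = √(4.666) = 2.160
λ_obs = 721 × 2.160 = 1557 nm (redshift)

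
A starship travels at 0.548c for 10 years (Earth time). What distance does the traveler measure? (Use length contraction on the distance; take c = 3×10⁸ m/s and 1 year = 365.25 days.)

Earth distance: d = v × t = 0.548c × 10 yr = 5.1881×10¹⁶ m
γ = 1.1955
d' = d/γ = 5.1881×10¹⁶/1.1955 = 4.340×10¹⁶ m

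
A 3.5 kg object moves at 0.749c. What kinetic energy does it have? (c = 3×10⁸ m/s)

γ = 1/√(1 - 0.749²) = 1.5093
γ - 1 = 0.5093
KE = (γ-1)mc² = 0.5093 × 3.5 × (3×10⁸)² = 1.604×10¹⁷ J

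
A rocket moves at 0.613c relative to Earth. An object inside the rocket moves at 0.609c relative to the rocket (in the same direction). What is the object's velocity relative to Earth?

u = (u' + v)/(1 + u'v/c²)
Numerator: 0.609 + 0.613 = 1.222
Denominator: 1 + 0.373317 = 1.373317
u = 1.222/1.373317 = 0.8898c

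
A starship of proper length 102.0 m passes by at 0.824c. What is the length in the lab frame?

Proper length L₀ = 102.0 m
γ = 1/√(1 - 0.824²) = 1.765
L = L₀/γ = 102.0/1.765 = 57.79 m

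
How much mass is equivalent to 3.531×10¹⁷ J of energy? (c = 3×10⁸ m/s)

From E = mc², we get m = E/c²
c² = (3×10⁸)² = 9×10¹⁶ m²/s²
m = 3.531×10¹⁷ / 9×10¹⁶ = 3.923 kg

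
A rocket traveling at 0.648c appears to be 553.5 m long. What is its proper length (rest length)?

Contracted length L = 553.5 m
γ = 1/√(1 - 0.648²) = 1.313
L₀ = γL = 1.313 × 553.5 = 726.7 m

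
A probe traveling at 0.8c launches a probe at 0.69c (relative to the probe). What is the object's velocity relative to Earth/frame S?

u = (u' + v)/(1 + u'v/c²)
Numerator: 0.69 + 0.8 = 1.49
Denominator: 1 + 0.552 = 1.552
u = 1.49/1.552 = 0.9601c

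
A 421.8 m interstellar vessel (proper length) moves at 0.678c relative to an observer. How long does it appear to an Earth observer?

Proper length L₀ = 421.8 m
γ = 1/√(1 - 0.678²) = 1.36043
L = L₀/γ = 421.8/1.36043 = 310.0 m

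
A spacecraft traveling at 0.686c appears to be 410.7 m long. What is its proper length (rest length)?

Contracted length L = 410.7 m
γ = 1/√(1 - 0.686²) = 1.3744
L₀ = γL = 1.3744 × 410.7 = 564.5 m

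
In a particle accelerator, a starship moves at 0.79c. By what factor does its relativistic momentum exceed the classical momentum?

p_rel = γmv, p_class = mv
Ratio = γ = 1/√(1 - 0.79²)
= 1/√(0.3759) = 1.631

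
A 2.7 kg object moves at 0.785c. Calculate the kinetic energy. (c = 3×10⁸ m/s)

γ = 1/√(1 - 0.785²) = 1.6142
γ - 1 = 0.6142
KE = (γ-1)mc² = 0.6142 × 2.7 × (3×10⁸)² = 1.493×10¹⁷ J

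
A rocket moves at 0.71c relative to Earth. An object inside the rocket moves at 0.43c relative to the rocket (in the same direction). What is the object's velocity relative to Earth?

u = (u' + v)/(1 + u'v/c²)
Numerator: 0.43 + 0.71 = 1.14
Denominator: 1 + 0.3053 = 1.3053
u = 1.14/1.3053 = 0.8734c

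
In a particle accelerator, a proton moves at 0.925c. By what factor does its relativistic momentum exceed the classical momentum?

p_rel = γmv, p_class = mv
Ratio = γ = 1/√(1 - 0.925²)
= 1/√(0.144375) = 2.632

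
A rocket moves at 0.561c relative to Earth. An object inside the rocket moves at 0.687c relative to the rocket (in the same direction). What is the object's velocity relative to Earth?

u = (u' + v)/(1 + u'v/c²)
Numerator: 0.687 + 0.561 = 1.248
Denominator: 1 + 0.385407 = 1.385407
u = 1.248/1.385407 = 0.9008c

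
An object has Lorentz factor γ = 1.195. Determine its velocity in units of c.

From γ = 1/√(1 - v²/c²):
1/γ² = 1/1.195² = 0.70027
v²/c² = 1 - 0.70027 = 0.29973
v/c = √(0.29973) = 0.5475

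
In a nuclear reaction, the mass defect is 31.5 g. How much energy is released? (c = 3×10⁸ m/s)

Convert mass defect: Δm = 31.5 g = 0.0315 kg
E = Δm·c² = 0.0315 × (3×10⁸)²
= 0.0315 × 9×10¹⁶ = 2.835×10¹⁵ J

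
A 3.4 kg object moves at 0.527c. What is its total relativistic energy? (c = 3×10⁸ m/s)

γ = 1/√(1 - 0.527²) = 1.1767
mc² = 3.4 × (3×10⁸)² = 3.060×10¹⁷ J
E = γmc² = 1.1767 × 3.060×10¹⁷ = 3.601×10¹⁷ J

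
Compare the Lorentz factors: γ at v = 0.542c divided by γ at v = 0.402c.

γ₁ = 1/√(1 - 0.542²) = 1.190
γ₂ = 1/√(1 - 0.402²) = 1.092
γ₁/γ₂ = 1.190/1.092 = 1.090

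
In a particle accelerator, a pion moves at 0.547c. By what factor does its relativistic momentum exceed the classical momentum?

p_rel = γmv, p_class = mv
Ratio = γ = 1/√(1 - 0.547²)
= 1/√(0.700791) = 1.195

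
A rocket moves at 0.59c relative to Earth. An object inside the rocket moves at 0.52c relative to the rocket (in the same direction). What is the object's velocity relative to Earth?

u = (u' + v)/(1 + u'v/c²)
Numerator: 0.52 + 0.59 = 1.11
Denominator: 1 + 0.3068 = 1.3068
u = 1.11/1.3068 = 0.8494c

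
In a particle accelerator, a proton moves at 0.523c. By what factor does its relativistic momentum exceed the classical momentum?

p_rel = γmv, p_class = mv
Ratio = γ = 1/√(1 - 0.523²)
= 1/√(0.726471) = 1.173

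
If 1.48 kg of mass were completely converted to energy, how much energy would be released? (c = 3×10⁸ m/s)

Using E = mc²:
c² = (3×10⁸)² = 9×10¹⁶ m²/s²
E = 1.48 × 9×10¹⁶ = 1.332×10¹⁷ J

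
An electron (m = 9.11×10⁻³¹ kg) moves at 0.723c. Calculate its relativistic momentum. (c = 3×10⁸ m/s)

γ = 1/√(1 - 0.723²) = 1.4475
v = 0.723 × 3×10⁸ = 2.169×10⁸ m/s
p = γmv = 1.4475 × 9.11×10⁻³¹ × 2.169×10⁸ = 2.860×10⁻²² kg·m/s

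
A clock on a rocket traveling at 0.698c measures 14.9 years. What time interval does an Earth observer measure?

Proper time Δt₀ = 14.9 years
γ = 1/√(1 - 0.698²) = 1.3965
Δt = γΔt₀ = 1.3965 × 14.9 = 20.81 years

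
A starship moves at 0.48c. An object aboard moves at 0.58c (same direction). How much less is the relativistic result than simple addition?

Classical: u' + v = 0.58 + 0.48 = 1.06c
Relativistic: u = (0.58 + 0.48)/(1 + 0.2784) = 1.06/1.2784 = 0.8292c
Difference: 1.06 - 0.8292 = 0.2308c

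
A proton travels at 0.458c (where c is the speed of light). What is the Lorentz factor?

v/c = 0.458, so (v/c)² = 0.209764
1 - (v/c)² = 0.790236
γ = 1/√(0.790236) = 1.125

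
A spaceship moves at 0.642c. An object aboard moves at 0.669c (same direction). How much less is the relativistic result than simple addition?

Classical: u' + v = 0.669 + 0.642 = 1.311c
Relativistic: u = (0.669 + 0.642)/(1 + 0.429498) = 1.311/1.429498 = 0.9171c
Difference: 1.311 - 0.9171 = 0.3939c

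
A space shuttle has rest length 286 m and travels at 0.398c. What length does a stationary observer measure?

Proper length L₀ = 286 m
γ = 1/√(1 - 0.398²) = 1.090
L = L₀/γ = 286/1.090 = 262.4 m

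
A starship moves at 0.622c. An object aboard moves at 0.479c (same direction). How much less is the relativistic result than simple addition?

Classical: u' + v = 0.479 + 0.622 = 1.101c
Relativistic: u = (0.479 + 0.622)/(1 + 0.297938) = 1.101/1.297938 = 0.8483c
Difference: 1.101 - 0.8483 = 0.2527c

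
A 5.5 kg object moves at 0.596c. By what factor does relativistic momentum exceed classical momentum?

p_rel = γmv, p_class = mv
Ratio = γ = 1/√(1 - 0.596²) = 1.245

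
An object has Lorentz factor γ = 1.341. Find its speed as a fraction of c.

From γ = 1/√(1 - v²/c²):
1/γ² = 1/1.341² = 0.5561
v²/c² = 1 - 0.5561 = 0.4439
v/c = √(0.4439) = 0.6663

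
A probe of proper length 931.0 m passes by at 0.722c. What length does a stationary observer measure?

Proper length L₀ = 931.0 m
γ = 1/√(1 - 0.722²) = 1.4453
L = L₀/γ = 931.0/1.4453 = 644.2 m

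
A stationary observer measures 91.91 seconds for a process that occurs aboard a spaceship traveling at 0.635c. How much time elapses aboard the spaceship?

Dilated time Δt = 91.91 seconds
γ = 1/√(1 - 0.635²) = 1.2945
Δt₀ = Δt/γ = 91.91/1.2945 = 71.00 seconds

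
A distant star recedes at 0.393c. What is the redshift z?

β = 0.393
(1+β)/(1-β) = 1.393/0.607 = 2.295
√(2.295) = 1.5149
z = 1.5149 - 1 = 0.5149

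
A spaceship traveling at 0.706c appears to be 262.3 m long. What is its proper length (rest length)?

Contracted length L = 262.3 m
γ = 1/√(1 - 0.706²) = 1.412
L₀ = γL = 1.412 × 262.3 = 370.4 m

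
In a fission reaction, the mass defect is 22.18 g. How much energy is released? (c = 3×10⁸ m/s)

Convert mass defect: Δm = 22.18 g = 0.02218 kg
E = Δm·c² = 0.02218 × (3×10⁸)²
= 0.02218 × 9×10¹⁶ = 1.996×10¹⁵ J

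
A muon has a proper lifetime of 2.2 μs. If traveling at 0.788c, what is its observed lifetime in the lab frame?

Proper lifetime τ₀ = 2.2 μs
γ = 1/√(1 - 0.788²) = 1.624
τ = γτ₀ = 1.624 × 2.2 μs = 3.573 μs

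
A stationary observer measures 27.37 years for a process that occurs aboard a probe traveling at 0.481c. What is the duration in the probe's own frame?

Dilated time Δt = 27.37 years
γ = 1/√(1 - 0.481²) = 1.1406
Δt₀ = Δt/γ = 27.37/1.1406 = 24.00 years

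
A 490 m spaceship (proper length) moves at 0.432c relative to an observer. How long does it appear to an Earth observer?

Proper length L₀ = 490 m
γ = 1/√(1 - 0.432²) = 1.1088
L = L₀/γ = 490/1.1088 = 441.9 m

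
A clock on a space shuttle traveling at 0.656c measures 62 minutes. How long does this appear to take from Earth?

Proper time Δt₀ = 62 minutes
γ = 1/√(1 - 0.656²) = 1.325
Δt = γΔt₀ = 1.325 × 62 = 82.15 minutes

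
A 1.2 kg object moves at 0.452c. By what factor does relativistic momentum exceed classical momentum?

p_rel = γmv, p_class = mv
Ratio = γ = 1/√(1 - 0.452²) = 1.121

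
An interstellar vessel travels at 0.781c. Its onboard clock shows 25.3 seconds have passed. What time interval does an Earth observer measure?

Proper time Δt₀ = 25.3 seconds
γ = 1/√(1 - 0.781²) = 1.601
Δt = γΔt₀ = 1.601 × 25.3 = 40.51 seconds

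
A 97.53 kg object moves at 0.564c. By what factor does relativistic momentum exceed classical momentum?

p_rel = γmv, p_class = mv
Ratio = γ = 1/√(1 - 0.564²) = 1.211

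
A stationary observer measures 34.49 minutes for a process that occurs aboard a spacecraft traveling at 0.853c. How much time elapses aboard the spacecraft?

Dilated time Δt = 34.49 minutes
γ = 1/√(1 - 0.853²) = 1.916
Δt₀ = Δt/γ = 34.49/1.916 = 18.00 minutes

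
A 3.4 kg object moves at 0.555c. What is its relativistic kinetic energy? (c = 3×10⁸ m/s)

γ = 1/√(1 - 0.555²) = 1.20214
γ - 1 = 0.20214
KE = (γ-1)mc² = 0.20214 × 3.4 × (3×10⁸)² = 6.185×10¹⁶ J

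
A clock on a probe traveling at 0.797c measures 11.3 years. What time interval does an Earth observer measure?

Proper time Δt₀ = 11.3 years
γ = 1/√(1 - 0.797²) = 1.656
Δt = γΔt₀ = 1.656 × 11.3 = 18.71 years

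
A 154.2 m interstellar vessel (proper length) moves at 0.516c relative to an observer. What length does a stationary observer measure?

Proper length L₀ = 154.2 m
γ = 1/√(1 - 0.516²) = 1.167
L = L₀/γ = 154.2/1.167 = 132.1 m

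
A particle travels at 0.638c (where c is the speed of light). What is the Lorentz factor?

v/c = 0.638, so (v/c)² = 0.407044
1 - (v/c)² = 0.592956
γ = 1/√(0.592956) = 1.299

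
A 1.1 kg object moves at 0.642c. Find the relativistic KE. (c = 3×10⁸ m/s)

γ = 1/√(1 - 0.642²) = 1.30428
γ - 1 = 0.30428
KE = (γ-1)mc² = 0.30428 × 1.1 × (3×10⁸)² = 3.012×10¹⁶ J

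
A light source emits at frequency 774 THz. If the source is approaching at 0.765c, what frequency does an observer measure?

β = v/c = 0.765
(1+β)/(1-β) = 1.765/0.235 = 7.511
Doppler factor = √(7.511) = 2.7406
f_obs = 774 × 2.7406 = 2121 THz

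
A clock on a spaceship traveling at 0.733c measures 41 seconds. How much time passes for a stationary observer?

Proper time Δt₀ = 41 seconds
γ = 1/√(1 - 0.733²) = 1.470
Δt = γΔt₀ = 1.470 × 41 = 60.27 seconds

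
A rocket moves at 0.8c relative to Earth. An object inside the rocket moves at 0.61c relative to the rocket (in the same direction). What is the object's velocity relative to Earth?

u = (u' + v)/(1 + u'v/c²)
Numerator: 0.61 + 0.8 = 1.41
Denominator: 1 + 0.488 = 1.488
u = 1.41/1.488 = 0.9476c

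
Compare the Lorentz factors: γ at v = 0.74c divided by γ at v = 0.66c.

γ₁ = 1/√(1 - 0.74²) = 1.487
γ₂ = 1/√(1 - 0.66²) = 1.331
γ₁/γ₂ = 1.487/1.331 = 1.117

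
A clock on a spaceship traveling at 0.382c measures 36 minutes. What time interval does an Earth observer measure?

Proper time Δt₀ = 36 minutes
γ = 1/√(1 - 0.382²) = 1.082
Δt = γΔt₀ = 1.082 × 36 = 38.95 minutes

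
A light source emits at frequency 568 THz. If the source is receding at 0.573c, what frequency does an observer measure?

β = v/c = 0.573
(1-β)/(1+β) = 0.427/1.573 = 0.27146
Doppler factor = √(0.27146) = 0.5210
f_obs = 568 × 0.5210 = 295.9 THz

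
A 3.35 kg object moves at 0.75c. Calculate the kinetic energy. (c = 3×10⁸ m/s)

γ = 1/√(1 - 0.75²) = 1.5119
γ - 1 = 0.5119
KE = (γ-1)mc² = 0.5119 × 3.35 × (3×10⁸)² = 1.543×10¹⁷ J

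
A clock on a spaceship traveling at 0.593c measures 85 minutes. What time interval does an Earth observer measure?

Proper time Δt₀ = 85 minutes
γ = 1/√(1 - 0.593²) = 1.242
Δt = γΔt₀ = 1.242 × 85 = 105.6 minutes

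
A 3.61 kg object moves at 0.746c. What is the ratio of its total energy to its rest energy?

E = γmc², E₀ = mc²
E/E₀ = γ = 1/√(1 - 0.746²) = 1.502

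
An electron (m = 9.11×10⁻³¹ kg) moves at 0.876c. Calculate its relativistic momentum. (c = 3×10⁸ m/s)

γ = 1/√(1 - 0.876²) = 2.0734
v = 0.876 × 3×10⁸ = 2.628×10⁸ m/s
p = γmv = 2.0734 × 9.11×10⁻³¹ × 2.628×10⁸ = 4.964×10⁻²² kg·m/s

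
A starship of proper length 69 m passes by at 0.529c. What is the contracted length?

Proper length L₀ = 69 m
γ = 1/√(1 - 0.529²) = 1.1784
L = L₀/γ = 69/1.1784 = 58.55 m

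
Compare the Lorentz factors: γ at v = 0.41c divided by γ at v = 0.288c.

γ₁ = 1/√(1 - 0.41²) = 1.096
γ₂ = 1/√(1 - 0.288²) = 1.044
γ₁/γ₂ = 1.096/1.044 = 1.050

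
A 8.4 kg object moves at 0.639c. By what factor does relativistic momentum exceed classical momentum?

p_rel = γmv, p_class = mv
Ratio = γ = 1/√(1 - 0.639²) = 1.300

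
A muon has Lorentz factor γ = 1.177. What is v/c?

From γ = 1/√(1 - v²/c²):
1/γ² = 1/1.177² = 0.7219
v²/c² = 1 - 0.7219 = 0.2781
v/c = √(0.2781) = 0.5274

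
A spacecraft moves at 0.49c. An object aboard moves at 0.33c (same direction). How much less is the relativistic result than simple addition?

Classical: u' + v = 0.33 + 0.49 = 0.82c
Relativistic: u = (0.33 + 0.49)/(1 + 0.1617) = 0.82/1.1617 = 0.7059c
Difference: 0.82 - 0.7059 = 0.1141c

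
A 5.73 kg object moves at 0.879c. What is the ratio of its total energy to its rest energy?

E = γmc², E₀ = mc²
E/E₀ = γ = 1/√(1 - 0.879²) = 2.097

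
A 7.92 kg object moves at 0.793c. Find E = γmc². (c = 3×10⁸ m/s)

γ = 1/√(1 - 0.793²) = 1.641
mc² = 7.92 × (3×10⁸)² = 7.128×10¹⁷ J
E = γmc² = 1.641 × 7.128×10¹⁷ = 1.170×10¹⁸ J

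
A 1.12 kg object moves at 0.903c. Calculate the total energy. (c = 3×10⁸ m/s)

γ = 1/√(1 - 0.903²) = 2.3275
mc² = 1.12 × (3×10⁸)² = 1.008×10¹⁷ J
E = γmc² = 2.3275 × 1.008×10¹⁷ = 2.346×10¹⁷ J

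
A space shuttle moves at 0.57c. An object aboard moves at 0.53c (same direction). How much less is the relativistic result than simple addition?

Classical: u' + v = 0.53 + 0.57 = 1.1c
Relativistic: u = (0.53 + 0.57)/(1 + 0.3021) = 1.1/1.3021 = 0.8448c
Difference: 1.1 - 0.8448 = 0.2552c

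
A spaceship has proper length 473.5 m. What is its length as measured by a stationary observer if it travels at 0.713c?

Proper length L₀ = 473.5 m
γ = 1/√(1 - 0.713²) = 1.426
L = L₀/γ = 473.5/1.426 = 332.0 m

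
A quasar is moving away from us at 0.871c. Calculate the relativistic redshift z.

β = 0.871
(1+β)/(1-β) = 1.871/0.129 = 14.50
√(14.50) = 3.808
z = 3.808 - 1 = 2.808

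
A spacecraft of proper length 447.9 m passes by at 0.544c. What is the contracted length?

Proper length L₀ = 447.9 m
γ = 1/√(1 - 0.544²) = 1.192
L = L₀/γ = 447.9/1.192 = 375.8 m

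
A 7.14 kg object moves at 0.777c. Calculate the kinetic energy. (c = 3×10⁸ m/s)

γ = 1/√(1 - 0.777²) = 1.5886
γ - 1 = 0.5886
KE = (γ-1)mc² = 0.5886 × 7.14 × (3×10⁸)² = 3.782×10¹⁷ J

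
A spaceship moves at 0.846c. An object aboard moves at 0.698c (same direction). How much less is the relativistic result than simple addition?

Classical: u' + v = 0.698 + 0.846 = 1.544c
Relativistic: u = (0.698 + 0.846)/(1 + 0.590508) = 1.544/1.590508 = 0.9708c
Difference: 1.544 - 0.9708 = 0.5732c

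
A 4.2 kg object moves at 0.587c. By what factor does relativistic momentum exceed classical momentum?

p_rel = γmv, p_class = mv
Ratio = γ = 1/√(1 - 0.587²) = 1.235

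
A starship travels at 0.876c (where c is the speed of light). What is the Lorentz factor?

v/c = 0.876, so (v/c)² = 0.767376
1 - (v/c)² = 0.232624
γ = 1/√(0.232624) = 2.073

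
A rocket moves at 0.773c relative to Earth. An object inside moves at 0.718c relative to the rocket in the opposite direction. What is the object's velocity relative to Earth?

Object's velocity in rocket frame is u' = -0.718c
u = (u' + v)/(1 + u'v/c²) = (v - 0.718)/(1 - 0.718·v/c²)
Numerator: 0.773 - 0.718 = 0.055
Denominator: 1 - 0.555014 = 0.444986
u = 0.055/0.444986 = 0.1236c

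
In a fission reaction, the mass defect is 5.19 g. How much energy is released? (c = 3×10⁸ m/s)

Convert mass defect: Δm = 5.19 g = 0.00519 kg
E = Δm·c² = 0.00519 × (3×10⁸)²
= 0.00519 × 9×10¹⁶ = 4.671×10¹⁴ J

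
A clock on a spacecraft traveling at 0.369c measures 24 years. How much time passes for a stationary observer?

Proper time Δt₀ = 24 years
γ = 1/√(1 - 0.369²) = 1.076
Δt = γΔt₀ = 1.076 × 24 = 25.82 years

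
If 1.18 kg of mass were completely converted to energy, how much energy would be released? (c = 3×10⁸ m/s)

Using E = mc²:
c² = (3×10⁸)² = 9×10¹⁶ m²/s²
E = 1.18 × 9×10¹⁶ = 1.062×10¹⁷ J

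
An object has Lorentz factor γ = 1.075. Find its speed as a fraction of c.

From γ = 1/√(1 - v²/c²):
1/γ² = 1/1.075² = 0.8653
v²/c² = 1 - 0.8653 = 0.1347
v/c = √(0.1347) = 0.3670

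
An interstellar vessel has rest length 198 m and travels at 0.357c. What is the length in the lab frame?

Proper length L₀ = 198 m
γ = 1/√(1 - 0.357²) = 1.0705
L = L₀/γ = 198/1.0705 = 185.0 m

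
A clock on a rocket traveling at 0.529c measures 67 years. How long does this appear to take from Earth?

Proper time Δt₀ = 67 years
γ = 1/√(1 - 0.529²) = 1.1784
Δt = γΔt₀ = 1.1784 × 67 = 78.95 years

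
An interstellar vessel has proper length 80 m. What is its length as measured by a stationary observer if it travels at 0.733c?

Proper length L₀ = 80 m
γ = 1/√(1 - 0.733²) = 1.470
L = L₀/γ = 80/1.470 = 54.42 m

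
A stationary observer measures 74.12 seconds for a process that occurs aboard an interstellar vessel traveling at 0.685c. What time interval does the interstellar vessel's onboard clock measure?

Dilated time Δt = 74.12 seconds
γ = 1/√(1 - 0.685²) = 1.3726
Δt₀ = Δt/γ = 74.12/1.3726 = 54.00 seconds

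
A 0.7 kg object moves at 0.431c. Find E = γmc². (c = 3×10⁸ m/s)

γ = 1/√(1 - 0.431²) = 1.1082
mc² = 0.7 × (3×10⁸)² = 6.300×10¹⁶ J
E = γmc² = 1.1082 × 6.300×10¹⁶ = 6.982×10¹⁶ J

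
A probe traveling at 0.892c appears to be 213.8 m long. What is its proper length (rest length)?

Contracted length L = 213.8 m
γ = 1/√(1 - 0.892²) = 2.2122
L₀ = γL = 2.2122 × 213.8 = 473.0 m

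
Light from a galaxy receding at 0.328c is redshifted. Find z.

β = 0.328
(1+β)/(1-β) = 1.328/0.672 = 1.9762
√(1.9762) = 1.4058
z = 1.4058 - 1 = 0.4058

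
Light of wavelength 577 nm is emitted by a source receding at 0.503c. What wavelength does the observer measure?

β = 0.503
Wavelength Doppler factor = √(1.503/0.497) = √(3.024) = 1.739
λ_obs = 577 × 1.739 = 1003 nm (redshift)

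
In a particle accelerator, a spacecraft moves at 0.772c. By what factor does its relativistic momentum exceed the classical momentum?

p_rel = γmv, p_class = mv
Ratio = γ = 1/√(1 - 0.772²)
= 1/√(0.404016) = 1.573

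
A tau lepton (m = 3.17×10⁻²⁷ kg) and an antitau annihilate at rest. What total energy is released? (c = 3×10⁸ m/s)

Both particles have the same rest mass, so total mass = 2m
E = 2m·c² = 2 × 3.17×10⁻²⁷ × (3×10⁸)²
= 2 × 3.17×10⁻²⁷ × 9×10¹⁶
= 5.706×10⁻¹⁰ J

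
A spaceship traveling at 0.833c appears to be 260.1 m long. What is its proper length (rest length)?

Contracted length L = 260.1 m
γ = 1/√(1 - 0.833²) = 1.8074
L₀ = γL = 1.8074 × 260.1 = 470.1 m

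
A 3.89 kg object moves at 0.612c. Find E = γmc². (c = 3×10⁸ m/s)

γ = 1/√(1 - 0.612²) = 1.2644
mc² = 3.89 × (3×10⁸)² = 3.501×10¹⁷ J
E = γmc² = 1.2644 × 3.501×10¹⁷ = 4.427×10¹⁷ J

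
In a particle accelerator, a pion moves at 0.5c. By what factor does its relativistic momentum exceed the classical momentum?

p_rel = γmv, p_class = mv
Ratio = γ = 1/√(1 - 0.5²)
= 1/√(0.75) = 1.155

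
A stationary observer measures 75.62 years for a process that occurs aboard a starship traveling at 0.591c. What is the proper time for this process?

Dilated time Δt = 75.62 years
γ = 1/√(1 - 0.591²) = 1.2397
Δt₀ = Δt/γ = 75.62/1.2397 = 61.00 years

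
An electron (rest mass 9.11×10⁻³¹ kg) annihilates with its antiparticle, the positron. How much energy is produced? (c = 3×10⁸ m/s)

Both particles have the same rest mass, so total mass = 2m
E = 2m·c² = 2 × 9.11×10⁻³¹ × (3×10⁸)²
= 2 × 9.11×10⁻³¹ × 9×10¹⁶
= 1.640×10⁻¹³ J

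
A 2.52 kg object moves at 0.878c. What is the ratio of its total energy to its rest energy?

E = γmc², E₀ = mc²
E/E₀ = γ = 1/√(1 - 0.878²) = 2.089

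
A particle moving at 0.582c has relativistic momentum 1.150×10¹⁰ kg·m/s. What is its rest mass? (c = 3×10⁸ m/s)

γ = 1/√(1 - 0.582²) = 1.2297
v = 0.582 × 3×10⁸ = 1.746×10⁸ m/s
m = p/(γv) = 1.150×10¹⁰/(1.2297 × 1.746×10⁸) = 53.56 kg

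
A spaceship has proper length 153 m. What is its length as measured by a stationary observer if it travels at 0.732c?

Proper length L₀ = 153 m
γ = 1/√(1 - 0.732²) = 1.468
L = L₀/γ = 153/1.468 = 104.2 m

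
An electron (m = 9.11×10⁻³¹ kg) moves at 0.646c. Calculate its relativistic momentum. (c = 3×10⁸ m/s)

γ = 1/√(1 - 0.646²) = 1.310
v = 0.646 × 3×10⁸ = 1.938×10⁸ m/s
p = γmv = 1.310 × 9.11×10⁻³¹ × 1.938×10⁸ = 2.313×10⁻²² kg·m/s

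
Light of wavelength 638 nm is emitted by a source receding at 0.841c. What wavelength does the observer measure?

β = 0.841
Wavelength Doppler factor = √(1.841/0.159) = √(11.58) = 3.403
λ_obs = 638 × 3.403 = 2171 nm (redshift)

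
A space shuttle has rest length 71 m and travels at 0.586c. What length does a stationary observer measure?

Proper length L₀ = 71 m
γ = 1/√(1 - 0.586²) = 1.2341
L = L₀/γ = 71/1.2341 = 57.53 m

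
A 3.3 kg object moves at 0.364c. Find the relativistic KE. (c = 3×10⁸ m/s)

γ = 1/√(1 - 0.364²) = 1.073654
γ - 1 = 0.073654
KE = (γ-1)mc² = 0.073654 × 3.3 × (3×10⁸)² = 2.188×10¹⁶ J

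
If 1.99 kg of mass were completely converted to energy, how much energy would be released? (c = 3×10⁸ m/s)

Using E = mc²:
c² = (3×10⁸)² = 9×10¹⁶ m²/s²
E = 1.99 × 9×10¹⁶ = 1.791×10¹⁷ J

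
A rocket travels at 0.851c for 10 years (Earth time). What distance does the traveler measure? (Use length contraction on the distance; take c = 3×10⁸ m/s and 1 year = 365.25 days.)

Earth distance: d = v × t = 0.851c × 10 yr = 8.0567×10¹⁶ m
γ = 1.9042
d' = d/γ = 8.0567×10¹⁶/1.9042 = 4.231×10¹⁶ m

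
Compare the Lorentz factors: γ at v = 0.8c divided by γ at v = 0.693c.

γ₁ = 1/√(1 - 0.8²) = 1.667
γ₂ = 1/√(1 - 0.693²) = 1.387
γ₁/γ₂ = 1.667/1.387 = 1.202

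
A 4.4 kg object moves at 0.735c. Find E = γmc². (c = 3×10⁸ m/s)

γ = 1/√(1 - 0.735²) = 1.4748
mc² = 4.4 × (3×10⁸)² = 3.960×10¹⁷ J
E = γmc² = 1.4748 × 3.960×10¹⁷ = 5.840×10¹⁷ J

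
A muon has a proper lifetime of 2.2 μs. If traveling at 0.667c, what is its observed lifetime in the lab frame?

Proper lifetime τ₀ = 2.2 μs
γ = 1/√(1 - 0.667²) = 1.3422
τ = γτ₀ = 1.3422 × 2.2 μs = 2.953 μs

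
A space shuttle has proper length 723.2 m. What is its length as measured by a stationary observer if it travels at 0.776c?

Proper length L₀ = 723.2 m
γ = 1/√(1 - 0.776²) = 1.5855
L = L₀/γ = 723.2/1.5855 = 456.1 m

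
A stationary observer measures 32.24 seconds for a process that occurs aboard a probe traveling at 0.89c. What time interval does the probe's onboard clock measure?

Dilated time Δt = 32.24 seconds
γ = 1/√(1 - 0.89²) = 2.193
Δt₀ = Δt/γ = 32.24/2.193 = 14.70 seconds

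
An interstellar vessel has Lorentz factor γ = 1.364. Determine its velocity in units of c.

From γ = 1/√(1 - v²/c²):
1/γ² = 1/1.364² = 0.5375
v²/c² = 1 - 0.5375 = 0.4625
v/c = √(0.4625) = 0.6801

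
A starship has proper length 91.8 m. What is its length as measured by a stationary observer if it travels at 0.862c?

Proper length L₀ = 91.8 m
γ = 1/√(1 - 0.862²) = 1.973
L = L₀/γ = 91.8/1.973 = 46.53 m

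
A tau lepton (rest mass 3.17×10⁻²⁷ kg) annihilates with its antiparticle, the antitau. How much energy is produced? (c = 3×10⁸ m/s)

Both particles have the same rest mass, so total mass = 2m
E = 2m·c² = 2 × 3.17×10⁻²⁷ × (3×10⁸)²
= 2 × 3.17×10⁻²⁷ × 9×10¹⁶
= 5.706×10⁻¹⁰ J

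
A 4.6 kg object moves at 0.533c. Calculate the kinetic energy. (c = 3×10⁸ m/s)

γ = 1/√(1 - 0.533²) = 1.181872
γ - 1 = 0.181872
KE = (γ-1)mc² = 0.181872 × 4.6 × (3×10⁸)² = 7.530×10¹⁶ J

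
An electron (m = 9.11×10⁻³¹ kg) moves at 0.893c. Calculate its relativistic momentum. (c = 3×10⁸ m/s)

γ = 1/√(1 - 0.893²) = 2.222
v = 0.893 × 3×10⁸ = 2.679×10⁸ m/s
p = γmv = 2.222 × 9.11×10⁻³¹ × 2.679×10⁸ = 5.423×10⁻²² kg·m/s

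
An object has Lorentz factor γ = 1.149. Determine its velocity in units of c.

From γ = 1/√(1 - v²/c²):
1/γ² = 1/1.149² = 0.75746
v²/c² = 1 - 0.75746 = 0.24254
v/c = √(0.24254) = 0.4925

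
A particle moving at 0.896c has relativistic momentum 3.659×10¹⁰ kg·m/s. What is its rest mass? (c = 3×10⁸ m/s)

γ = 1/√(1 - 0.896²) = 2.252
v = 0.896 × 3×10⁸ = 2.688×10⁸ m/s
m = p/(γv) = 3.659×10¹⁰/(2.252 × 2.688×10⁸) = 60.45 kg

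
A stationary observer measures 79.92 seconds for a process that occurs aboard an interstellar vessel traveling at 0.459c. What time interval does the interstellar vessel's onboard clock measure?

Dilated time Δt = 79.92 seconds
γ = 1/√(1 - 0.459²) = 1.1256
Δt₀ = Δt/γ = 79.92/1.1256 = 71.00 seconds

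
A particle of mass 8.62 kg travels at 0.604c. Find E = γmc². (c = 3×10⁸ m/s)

γ = 1/√(1 - 0.604²) = 1.2547
mc² = 8.62 × (3×10⁸)² = 7.758×10¹⁷ J
E = γmc² = 1.2547 × 7.758×10¹⁷ = 9.734×10¹⁷ J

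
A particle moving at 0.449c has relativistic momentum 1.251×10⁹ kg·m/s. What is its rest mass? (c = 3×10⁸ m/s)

γ = 1/√(1 - 0.449²) = 1.11915
v = 0.449 × 3×10⁸ = 1.347×10⁸ m/s
m = p/(γv) = 1.251×10⁹/(1.11915 × 1.347×10⁸) = 8.299 kg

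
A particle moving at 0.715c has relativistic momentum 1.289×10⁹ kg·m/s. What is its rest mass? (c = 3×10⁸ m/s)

γ = 1/√(1 - 0.715²) = 1.4304
v = 0.715 × 3×10⁸ = 2.145×10⁸ m/s
m = p/(γv) = 1.289×10⁹/(1.4304 × 2.145×10⁸) = 4.201 kg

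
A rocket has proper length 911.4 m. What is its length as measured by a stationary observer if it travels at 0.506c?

Proper length L₀ = 911.4 m
γ = 1/√(1 - 0.506²) = 1.1594
L = L₀/γ = 911.4/1.1594 = 786.1 m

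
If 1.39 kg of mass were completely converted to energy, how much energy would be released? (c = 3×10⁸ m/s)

Using E = mc²:
c² = (3×10⁸)² = 9×10¹⁶ m²/s²
E = 1.39 × 9×10¹⁶ = 1.251×10¹⁷ J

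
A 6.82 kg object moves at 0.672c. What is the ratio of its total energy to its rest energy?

E = γmc², E₀ = mc²
E/E₀ = γ = 1/√(1 - 0.672²) = 1.350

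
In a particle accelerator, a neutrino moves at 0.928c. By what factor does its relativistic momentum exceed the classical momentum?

p_rel = γmv, p_class = mv
Ratio = γ = 1/√(1 - 0.928²)
= 1/√(0.138816) = 2.684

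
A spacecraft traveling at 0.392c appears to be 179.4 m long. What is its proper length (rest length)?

Contracted length L = 179.4 m
γ = 1/√(1 - 0.392²) = 1.087
L₀ = γL = 1.087 × 179.4 = 195.0 m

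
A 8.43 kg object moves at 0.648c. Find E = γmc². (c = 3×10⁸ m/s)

γ = 1/√(1 - 0.648²) = 1.31296
mc² = 8.43 × (3×10⁸)² = 7.587×10¹⁷ J
E = γmc² = 1.31296 × 7.587×10¹⁷ = 9.961×10¹⁷ J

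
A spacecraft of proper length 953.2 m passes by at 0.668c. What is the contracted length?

Proper length L₀ = 953.2 m
γ = 1/√(1 - 0.668²) = 1.3438
L = L₀/γ = 953.2/1.3438 = 709.3 m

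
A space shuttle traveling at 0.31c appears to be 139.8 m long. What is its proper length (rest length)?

Contracted length L = 139.8 m
γ = 1/√(1 - 0.31²) = 1.0518
L₀ = γL = 1.0518 × 139.8 = 147.0 m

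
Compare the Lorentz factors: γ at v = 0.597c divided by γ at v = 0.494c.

γ₁ = 1/√(1 - 0.597²) = 1.247
γ₂ = 1/√(1 - 0.494²) = 1.150
γ₁/γ₂ = 1.247/1.150 = 1.084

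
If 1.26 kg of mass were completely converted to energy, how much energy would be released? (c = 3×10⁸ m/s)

Using E = mc²:
c² = (3×10⁸)² = 9×10¹⁶ m²/s²
E = 1.26 × 9×10¹⁶ = 1.134×10¹⁷ J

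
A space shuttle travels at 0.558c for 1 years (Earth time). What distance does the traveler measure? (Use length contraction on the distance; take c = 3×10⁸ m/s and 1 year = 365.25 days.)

Earth distance: d = v × t = 0.558c × 1 yr = 5.283×10¹⁵ m
γ = 1.205
d' = d/γ = 5.283×10¹⁵/1.205 = 4.384×10¹⁵ m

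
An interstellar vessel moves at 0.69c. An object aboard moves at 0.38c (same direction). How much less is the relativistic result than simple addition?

Classical: u' + v = 0.38 + 0.69 = 1.07c
Relativistic: u = (0.38 + 0.69)/(1 + 0.2622) = 1.07/1.2622 = 0.8477c
Difference: 1.07 - 0.8477 = 0.2223c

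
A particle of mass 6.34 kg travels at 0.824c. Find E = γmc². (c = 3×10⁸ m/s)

γ = 1/√(1 - 0.824²) = 1.765
mc² = 6.34 × (3×10⁸)² = 5.706×10¹⁷ J
E = γmc² = 1.765 × 5.706×10¹⁷ = 1.007×10¹⁸ J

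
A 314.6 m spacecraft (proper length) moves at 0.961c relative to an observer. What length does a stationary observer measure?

Proper length L₀ = 314.6 m
γ = 1/√(1 - 0.961²) = 3.616
L = L₀/γ = 314.6/3.616 = 87.00 m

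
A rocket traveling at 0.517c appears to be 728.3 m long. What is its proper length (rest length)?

Contracted length L = 728.3 m
γ = 1/√(1 - 0.517²) = 1.1682
L₀ = γL = 1.1682 × 728.3 = 850.8 m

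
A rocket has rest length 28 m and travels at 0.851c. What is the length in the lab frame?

Proper length L₀ = 28 m
γ = 1/√(1 - 0.851²) = 1.9042
L = L₀/γ = 28/1.9042 = 14.70 m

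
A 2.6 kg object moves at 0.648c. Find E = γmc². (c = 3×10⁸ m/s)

γ = 1/√(1 - 0.648²) = 1.313
mc² = 2.6 × (3×10⁸)² = 2.340×10¹⁷ J
E = γmc² = 1.313 × 2.340×10¹⁷ = 3.072×10¹⁷ J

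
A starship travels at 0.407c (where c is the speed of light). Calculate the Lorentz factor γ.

v/c = 0.407, so (v/c)² = 0.165649
1 - (v/c)² = 0.834351
γ = 1/√(0.834351) = 1.095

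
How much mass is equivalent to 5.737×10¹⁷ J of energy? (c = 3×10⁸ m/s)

From E = mc², we get m = E/c²
c² = (3×10⁸)² = 9×10¹⁶ m²/s²
m = 5.737×10¹⁷ / 9×10¹⁶ = 6.374 kg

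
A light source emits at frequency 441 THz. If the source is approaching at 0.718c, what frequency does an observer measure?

β = v/c = 0.718
(1+β)/(1-β) = 1.718/0.282 = 6.092
Doppler factor = √(6.092) = 2.468
f_obs = 441 × 2.468 = 1088 THz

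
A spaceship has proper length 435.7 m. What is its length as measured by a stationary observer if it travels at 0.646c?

Proper length L₀ = 435.7 m
γ = 1/√(1 - 0.646²) = 1.310
L = L₀/γ = 435.7/1.310 = 332.6 m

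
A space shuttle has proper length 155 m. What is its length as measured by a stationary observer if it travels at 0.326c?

Proper length L₀ = 155 m
γ = 1/√(1 - 0.326²) = 1.058
L = L₀/γ = 155/1.058 = 146.5 m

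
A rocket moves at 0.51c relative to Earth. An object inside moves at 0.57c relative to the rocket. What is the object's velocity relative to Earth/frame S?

u = (u' + v)/(1 + u'v/c²)
Numerator: 0.57 + 0.51 = 1.08
Denominator: 1 + 0.2907 = 1.2907
u = 1.08/1.2907 = 0.8368c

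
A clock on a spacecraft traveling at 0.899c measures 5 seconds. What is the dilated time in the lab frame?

Proper time Δt₀ = 5 seconds
γ = 1/√(1 - 0.899²) = 2.283
Δt = γΔt₀ = 2.283 × 5 = 11.42 seconds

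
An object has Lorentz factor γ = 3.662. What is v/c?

From γ = 1/√(1 - v²/c²):
1/γ² = 1/3.662² = 0.07457
v²/c² = 1 - 0.07457 = 0.9254
v/c = √(0.9254) = 0.9620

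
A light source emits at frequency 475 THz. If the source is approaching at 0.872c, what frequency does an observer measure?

β = v/c = 0.872
(1+β)/(1-β) = 1.872/0.128 = 14.625
Doppler factor = √(14.625) = 3.8243
f_obs = 475 × 3.8243 = 1817 THz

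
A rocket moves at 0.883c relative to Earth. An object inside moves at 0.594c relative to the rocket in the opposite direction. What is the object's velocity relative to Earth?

Object's velocity in rocket frame is u' = -0.594c
u = (u' + v)/(1 + u'v/c²) = (v - 0.594)/(1 - 0.594·v/c²)
Numerator: 0.883 - 0.594 = 0.289
Denominator: 1 - 0.524502 = 0.475498
u = 0.289/0.475498 = 0.6078c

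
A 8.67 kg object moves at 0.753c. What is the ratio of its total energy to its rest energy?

E = γmc², E₀ = mc²
E/E₀ = γ = 1/√(1 - 0.753²) = 1.520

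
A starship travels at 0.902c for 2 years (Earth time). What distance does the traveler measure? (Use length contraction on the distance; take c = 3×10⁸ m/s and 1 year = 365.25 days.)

Earth distance: d = v × t = 0.902c × 2 yr = 1.7079×10¹⁶ m
γ = 2.3162
d' = d/γ = 1.7079×10¹⁶/2.3162 = 7.374×10¹⁵ m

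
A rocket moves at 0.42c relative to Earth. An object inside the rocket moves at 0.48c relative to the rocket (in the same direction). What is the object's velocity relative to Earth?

u = (u' + v)/(1 + u'v/c²)
Numerator: 0.48 + 0.42 = 0.9
Denominator: 1 + 0.2016 = 1.2016
u = 0.9/1.2016 = 0.7490c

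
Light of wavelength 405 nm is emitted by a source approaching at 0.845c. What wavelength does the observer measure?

β = 0.845
Wavelength Doppler factor = √(0.155/1.845) = √(0.08401) = 0.2898
λ_obs = 405 × 0.2898 = 117.4 nm (blueshift)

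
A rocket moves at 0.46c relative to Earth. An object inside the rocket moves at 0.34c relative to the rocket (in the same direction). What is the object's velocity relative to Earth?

u = (u' + v)/(1 + u'v/c²)
Numerator: 0.34 + 0.46 = 0.8
Denominator: 1 + 0.1564 = 1.1564
u = 0.8/1.1564 = 0.6918c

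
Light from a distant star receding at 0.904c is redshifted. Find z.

β = 0.904
(1+β)/(1-β) = 1.904/0.096 = 19.83
√(19.83) = 4.453
z = 4.453 - 1 = 3.453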